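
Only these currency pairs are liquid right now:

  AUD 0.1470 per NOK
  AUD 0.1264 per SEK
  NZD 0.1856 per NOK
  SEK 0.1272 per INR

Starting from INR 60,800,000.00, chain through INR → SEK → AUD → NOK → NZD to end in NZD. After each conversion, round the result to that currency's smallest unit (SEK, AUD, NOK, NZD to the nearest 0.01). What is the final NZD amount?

NZD 1,234,236.54

INR 60,800,000.00 × 0.1272 = SEK 7,733,760.00
SEK 7,733,760.00 × 0.1264 = AUD 977,547.26
AUD 977,547.26 ÷ 0.1470 = NOK 6,649,981.36
NOK 6,649,981.36 × 0.1856 = NZD 1,234,236.54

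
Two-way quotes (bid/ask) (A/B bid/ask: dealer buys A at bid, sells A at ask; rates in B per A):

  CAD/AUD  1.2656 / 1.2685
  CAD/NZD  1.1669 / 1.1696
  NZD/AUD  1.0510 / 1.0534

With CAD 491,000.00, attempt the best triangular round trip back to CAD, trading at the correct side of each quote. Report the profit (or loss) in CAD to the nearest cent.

Net profit: CAD 13,367.72

Best loop CAD → AUD → NZD → CAD:
CAD 491,000.00 × 1.2656 (sell CAD at bid) = AUD 621,409.60
AUD 621,409.60 ÷ 1.0534 (buy NZD at ask) = NZD 589,908.49
NZD 589,908.49 ÷ 1.1696 (buy CAD at ask) = CAD 504,367.72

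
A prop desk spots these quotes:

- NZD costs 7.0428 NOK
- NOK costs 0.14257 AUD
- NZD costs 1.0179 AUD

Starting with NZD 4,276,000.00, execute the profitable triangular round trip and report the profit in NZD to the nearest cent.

Profit: NZD 58,802.41

Profitable loop is NZD → AUD → NOK → NZD:
NZD 4,276,000.00 × 1.0179 = AUD 4,352,540.40
AUD 4,352,540.40 ÷ 0.14257 = NOK 30,529,146.38
NOK 30,529,146.38 ÷ 7.0428 = NZD 4,334,802.41
Profit = NZD 4,334,802.41 − NZD 4,276,000.00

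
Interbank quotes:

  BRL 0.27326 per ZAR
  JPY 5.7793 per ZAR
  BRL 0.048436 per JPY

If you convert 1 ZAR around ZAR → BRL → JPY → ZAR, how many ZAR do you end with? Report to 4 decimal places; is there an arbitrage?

Around ZAR → BRL → JPY → ZAR: 1 × 0.27326 ÷ 0.048436 ÷ 5.7793 = 0.976186
Product < 1; profitable direction is ZAR → JPY → BRL → ZAR.

0.9762 (arbitrage exists)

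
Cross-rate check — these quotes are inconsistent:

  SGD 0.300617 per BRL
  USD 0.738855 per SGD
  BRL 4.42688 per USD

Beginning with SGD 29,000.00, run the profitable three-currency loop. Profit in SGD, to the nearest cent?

Profitable loop is SGD → BRL → USD → SGD:
SGD 29,000.00 ÷ 0.300617 = BRL 96,468.26
BRL 96,468.26 ÷ 4.42688 = USD 21,791.48
USD 21,791.48 ÷ 0.738855 = SGD 29,493.58
Profit = SGD 29,493.58 − SGD 29,000.00

Profit: SGD 493.58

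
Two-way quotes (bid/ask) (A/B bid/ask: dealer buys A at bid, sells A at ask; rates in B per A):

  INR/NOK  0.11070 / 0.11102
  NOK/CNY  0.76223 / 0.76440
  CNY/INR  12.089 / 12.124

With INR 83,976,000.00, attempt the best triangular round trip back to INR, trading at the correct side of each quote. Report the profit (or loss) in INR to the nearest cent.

Net profit: INR 1,684,226.91

Best loop INR → NOK → CNY → INR:
INR 83,976,000.00 × 0.11070 (sell INR at bid) = NOK 9,296,143.20
NOK 9,296,143.20 × 0.76223 (sell NOK at bid) = CNY 7,085,799.23
CNY 7,085,799.23 × 12.089 (sell CNY at bid) = INR 85,660,226.91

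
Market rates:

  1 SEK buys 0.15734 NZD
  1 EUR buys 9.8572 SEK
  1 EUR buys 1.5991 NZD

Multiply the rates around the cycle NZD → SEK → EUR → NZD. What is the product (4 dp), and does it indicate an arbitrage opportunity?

Around NZD → SEK → EUR → NZD: 1 ÷ 0.15734 ÷ 9.8572 × 1.5991 = 1.031058
Product > 1; profitable direction is NZD → SEK → EUR → NZD.

1.0311 (arbitrage exists)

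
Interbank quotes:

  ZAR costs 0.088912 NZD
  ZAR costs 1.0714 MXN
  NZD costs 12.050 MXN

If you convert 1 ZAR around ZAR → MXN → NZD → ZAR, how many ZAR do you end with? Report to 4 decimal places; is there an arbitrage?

1.0000 (no arbitrage)

Around ZAR → MXN → NZD → ZAR: 1 × 1.0714 ÷ 12.050 ÷ 0.088912 = 1.000010
Product ≈ 1 (deviation 0.001%, within rounding noise).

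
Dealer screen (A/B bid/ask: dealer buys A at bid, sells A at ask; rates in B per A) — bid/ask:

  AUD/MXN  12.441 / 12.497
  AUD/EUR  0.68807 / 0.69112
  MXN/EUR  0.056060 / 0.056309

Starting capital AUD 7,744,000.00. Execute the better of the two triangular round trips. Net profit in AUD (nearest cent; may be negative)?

Best loop AUD → MXN → EUR → AUD:
AUD 7,744,000.00 × 12.441 (sell AUD at bid) = MXN 96,343,104.00
MXN 96,343,104.00 × 0.056060 (sell MXN at bid) = EUR 5,400,994.41
EUR 5,400,994.41 ÷ 0.69112 (buy AUD at ask) = AUD 7,814,843.17

Net profit: AUD 70,843.17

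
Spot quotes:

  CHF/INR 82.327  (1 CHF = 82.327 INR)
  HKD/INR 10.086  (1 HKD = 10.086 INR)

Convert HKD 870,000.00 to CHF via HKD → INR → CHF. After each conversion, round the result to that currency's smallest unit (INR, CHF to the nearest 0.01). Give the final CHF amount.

HKD 870,000.00 × 10.086 = INR 8,774,820.00
INR 8,774,820.00 ÷ 82.327 = CHF 106,584.96

CHF 106,584.96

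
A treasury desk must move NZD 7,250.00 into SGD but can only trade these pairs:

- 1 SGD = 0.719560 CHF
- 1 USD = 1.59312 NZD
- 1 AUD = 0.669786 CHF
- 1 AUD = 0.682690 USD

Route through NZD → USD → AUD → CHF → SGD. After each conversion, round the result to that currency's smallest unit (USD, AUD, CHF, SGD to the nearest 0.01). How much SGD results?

SGD 6,204.90

NZD 7,250.00 ÷ 1.59312 = USD 4,550.82
USD 4,550.82 ÷ 0.682690 = AUD 6,666.01
AUD 6,666.01 × 0.669786 = CHF 4,464.80
CHF 4,464.80 ÷ 0.719560 = SGD 6,204.90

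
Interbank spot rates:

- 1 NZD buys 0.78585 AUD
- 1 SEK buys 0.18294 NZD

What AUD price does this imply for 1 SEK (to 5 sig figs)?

SEK/AUD = 0.14376

1 SEK × 0.18294 = 0.18294 NZD
0.18294 NZD × 0.78585 = 0.143763 AUD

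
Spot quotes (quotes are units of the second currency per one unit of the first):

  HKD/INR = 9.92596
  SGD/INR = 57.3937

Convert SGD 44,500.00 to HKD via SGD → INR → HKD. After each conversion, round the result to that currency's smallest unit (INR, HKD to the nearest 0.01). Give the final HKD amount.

HKD 257,307.07

SGD 44,500.00 × 57.3937 = INR 2,554,019.65
INR 2,554,019.65 ÷ 9.92596 = HKD 257,307.07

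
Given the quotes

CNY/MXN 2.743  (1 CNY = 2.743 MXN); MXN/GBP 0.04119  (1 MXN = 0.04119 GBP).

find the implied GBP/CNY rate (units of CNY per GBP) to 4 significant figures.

GBP/CNY = 8.851

1 GBP ÷ 0.04119 = 24.2777 MXN
24.2777 MXN ÷ 2.743 = 8.8508 CNY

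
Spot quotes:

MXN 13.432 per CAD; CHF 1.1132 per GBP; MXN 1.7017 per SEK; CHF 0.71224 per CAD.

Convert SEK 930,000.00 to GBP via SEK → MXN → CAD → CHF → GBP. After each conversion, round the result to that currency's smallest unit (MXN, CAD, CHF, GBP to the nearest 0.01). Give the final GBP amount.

GBP 75,383.87

SEK 930,000.00 × 1.7017 = MXN 1,582,581.00
MXN 1,582,581.00 ÷ 13.432 = CAD 117,821.69
CAD 117,821.69 × 0.71224 = CHF 83,917.32
CHF 83,917.32 ÷ 1.1132 = GBP 75,383.87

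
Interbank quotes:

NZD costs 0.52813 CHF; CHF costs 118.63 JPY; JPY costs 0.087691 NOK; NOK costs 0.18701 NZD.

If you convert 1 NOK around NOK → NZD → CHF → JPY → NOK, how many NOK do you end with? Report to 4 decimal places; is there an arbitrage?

Around NOK → NZD → CHF → JPY → NOK: 1 × 0.18701 × 0.52813 × 118.63 × 0.087691 = 1.027437
Product > 1; profitable direction is NOK → NZD → CHF → JPY → NOK.

1.0274 (arbitrage exists)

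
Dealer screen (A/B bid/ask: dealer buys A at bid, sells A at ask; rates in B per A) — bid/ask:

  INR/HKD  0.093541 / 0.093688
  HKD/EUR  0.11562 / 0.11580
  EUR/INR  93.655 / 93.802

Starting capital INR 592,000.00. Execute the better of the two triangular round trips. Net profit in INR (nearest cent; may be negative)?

Best loop INR → HKD → EUR → INR:
INR 592,000.00 × 0.093541 (sell INR at bid) = HKD 55,376.27
HKD 55,376.27 × 0.11562 (sell HKD at bid) = EUR 6,402.60
EUR 6,402.60 × 93.655 (sell EUR at bid) = INR 599,635.93

Net profit: INR 7,635.93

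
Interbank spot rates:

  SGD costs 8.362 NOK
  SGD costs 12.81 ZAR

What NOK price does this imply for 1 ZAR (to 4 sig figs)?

1 ZAR ÷ 12.81 = 0.078064 SGD
0.078064 SGD × 8.362 = 0.652771 NOK

ZAR/NOK = 0.6528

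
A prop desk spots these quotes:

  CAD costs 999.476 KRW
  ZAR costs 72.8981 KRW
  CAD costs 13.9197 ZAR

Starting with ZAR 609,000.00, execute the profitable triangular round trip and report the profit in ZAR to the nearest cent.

Profitable loop is ZAR → KRW → CAD → ZAR:
ZAR 609,000.00 × 72.8981 = KRW 44,394,943
KRW 44,394,943 ÷ 999.476 = CAD 44,418.22
CAD 44,418.22 × 13.9197 = ZAR 618,288.27
Profit = ZAR 618,288.27 − ZAR 609,000.00

Profit: ZAR 9,288.27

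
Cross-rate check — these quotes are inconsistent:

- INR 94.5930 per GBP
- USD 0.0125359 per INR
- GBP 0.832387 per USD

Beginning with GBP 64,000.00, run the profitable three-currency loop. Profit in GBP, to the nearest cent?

Profit: GBP 839.58

Profitable loop is GBP → USD → INR → GBP:
GBP 64,000.00 ÷ 0.832387 = USD 76,887.31
USD 76,887.31 ÷ 0.0125359 = INR 6,133,370.02
INR 6,133,370.02 ÷ 94.5930 = GBP 64,839.58
Profit = GBP 64,839.58 − GBP 64,000.00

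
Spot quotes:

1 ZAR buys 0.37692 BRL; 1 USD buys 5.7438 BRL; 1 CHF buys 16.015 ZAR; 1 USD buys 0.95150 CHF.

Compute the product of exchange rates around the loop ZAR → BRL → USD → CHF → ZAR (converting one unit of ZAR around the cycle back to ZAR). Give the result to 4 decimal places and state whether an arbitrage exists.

1.0000 (no arbitrage)

Around ZAR → BRL → USD → CHF → ZAR: 1 × 0.37692 ÷ 5.7438 × 0.95150 × 16.015 = 0.999967
Product ≈ 1 (deviation 0.003%, within rounding noise).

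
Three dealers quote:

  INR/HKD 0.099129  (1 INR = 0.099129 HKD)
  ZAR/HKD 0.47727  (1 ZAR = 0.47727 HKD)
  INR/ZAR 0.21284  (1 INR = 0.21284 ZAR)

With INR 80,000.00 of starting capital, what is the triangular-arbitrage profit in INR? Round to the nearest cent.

Profit: INR 1,979.76

Profitable loop is INR → ZAR → HKD → INR:
INR 80,000.00 × 0.21284 = ZAR 17,027.20
ZAR 17,027.20 × 0.47727 = HKD 8,126.57
HKD 8,126.57 ÷ 0.099129 = INR 81,979.76
Profit = INR 81,979.76 − INR 80,000.00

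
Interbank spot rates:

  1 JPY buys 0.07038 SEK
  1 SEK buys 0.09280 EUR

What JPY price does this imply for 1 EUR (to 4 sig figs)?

EUR/JPY = 153.1

1 EUR ÷ 0.09280 = 10.7759 SEK
10.7759 SEK ÷ 0.07038 = 153.11 JPY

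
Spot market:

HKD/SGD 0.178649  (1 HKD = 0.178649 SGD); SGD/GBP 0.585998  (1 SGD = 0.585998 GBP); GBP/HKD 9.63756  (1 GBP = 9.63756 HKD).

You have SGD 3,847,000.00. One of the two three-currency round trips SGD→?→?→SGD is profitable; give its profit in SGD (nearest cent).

Profitable loop is SGD → GBP → HKD → SGD:
SGD 3,847,000.00 × 0.585998 = GBP 2,254,334.31
GBP 2,254,334.31 × 9.63756 = HKD 21,726,282.13
HKD 21,726,282.13 × 0.178649 = SGD 3,881,378.58
Profit = SGD 3,881,378.58 − SGD 3,847,000.00

Profit: SGD 34,378.58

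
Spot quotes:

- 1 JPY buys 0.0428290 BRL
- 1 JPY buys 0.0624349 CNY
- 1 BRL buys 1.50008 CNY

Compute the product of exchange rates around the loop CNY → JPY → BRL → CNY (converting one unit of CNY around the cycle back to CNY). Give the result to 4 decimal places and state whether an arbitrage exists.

1.0290 (arbitrage exists)

Around CNY → JPY → BRL → CNY: 1 ÷ 0.0624349 × 0.0428290 × 1.50008 = 1.029023
Product > 1; profitable direction is CNY → JPY → BRL → CNY.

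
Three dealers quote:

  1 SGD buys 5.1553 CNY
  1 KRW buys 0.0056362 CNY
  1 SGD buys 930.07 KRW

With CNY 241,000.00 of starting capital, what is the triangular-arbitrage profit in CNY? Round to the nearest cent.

Profit: CNY 4,055.88

Profitable loop is CNY → SGD → KRW → CNY:
CNY 241,000.00 ÷ 5.1553 = SGD 46,748.01
SGD 46,748.01 × 930.07 = KRW 43,478,919
KRW 43,478,919 × 0.0056362 = CNY 245,055.88
Profit = CNY 245,055.88 − CNY 241,000.00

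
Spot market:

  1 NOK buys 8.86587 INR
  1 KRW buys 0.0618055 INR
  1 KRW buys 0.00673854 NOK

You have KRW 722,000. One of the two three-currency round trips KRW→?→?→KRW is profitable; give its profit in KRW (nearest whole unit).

Profit: KRW 24,925

Profitable loop is KRW → INR → NOK → KRW:
KRW 722,000 × 0.0618055 = INR 44,623.57
INR 44,623.57 ÷ 8.86587 = NOK 5,033.19
NOK 5,033.19 ÷ 0.00673854 = KRW 746,925
Profit = KRW 746,925 − KRW 722,000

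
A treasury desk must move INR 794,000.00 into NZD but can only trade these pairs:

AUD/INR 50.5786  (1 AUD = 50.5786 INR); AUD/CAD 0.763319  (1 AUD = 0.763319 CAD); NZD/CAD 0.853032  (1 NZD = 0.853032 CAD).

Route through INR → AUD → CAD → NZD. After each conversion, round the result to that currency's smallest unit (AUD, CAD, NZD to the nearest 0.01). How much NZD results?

INR 794,000.00 ÷ 50.5786 = AUD 15,698.34
AUD 15,698.34 × 0.763319 = CAD 11,982.84
CAD 11,982.84 ÷ 0.853032 = NZD 14,047.35

NZD 14,047.35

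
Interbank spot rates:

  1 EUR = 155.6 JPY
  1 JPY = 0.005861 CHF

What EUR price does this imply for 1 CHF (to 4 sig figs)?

CHF/EUR = 1.097

1 CHF ÷ 0.005861 = 170.619 JPY
170.619 JPY ÷ 155.6 = 1.09653 EUR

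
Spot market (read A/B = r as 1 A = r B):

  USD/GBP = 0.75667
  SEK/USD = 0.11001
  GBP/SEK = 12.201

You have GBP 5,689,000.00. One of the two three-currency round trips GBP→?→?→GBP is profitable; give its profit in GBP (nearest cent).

Profit: GBP 88,900.27

Profitable loop is GBP → SEK → USD → GBP:
GBP 5,689,000.00 × 12.201 = SEK 69,411,489.00
SEK 69,411,489.00 × 0.11001 = USD 7,635,957.90
USD 7,635,957.90 × 0.75667 = GBP 5,777,900.27
Profit = GBP 5,777,900.27 − GBP 5,689,000.00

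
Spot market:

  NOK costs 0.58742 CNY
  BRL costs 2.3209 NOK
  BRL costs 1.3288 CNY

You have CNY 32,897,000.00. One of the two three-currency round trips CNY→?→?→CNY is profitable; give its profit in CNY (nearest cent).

Profit: CNY 855,180.34

Profitable loop is CNY → BRL → NOK → CNY:
CNY 32,897,000.00 ÷ 1.3288 = BRL 24,756,923.54
BRL 24,756,923.54 × 2.3209 = NOK 57,458,343.84
NOK 57,458,343.84 × 0.58742 = CNY 33,752,180.34
Profit = CNY 33,752,180.34 − CNY 32,897,000.00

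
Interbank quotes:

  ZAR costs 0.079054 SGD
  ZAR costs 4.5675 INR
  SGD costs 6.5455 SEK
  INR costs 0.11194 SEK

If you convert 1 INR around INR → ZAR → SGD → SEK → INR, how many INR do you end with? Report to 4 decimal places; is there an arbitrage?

Around INR → ZAR → SGD → SEK → INR: 1 ÷ 4.5675 × 0.079054 × 6.5455 ÷ 0.11194 = 1.012052
Product > 1; profitable direction is INR → ZAR → SGD → SEK → INR.

1.0121 (arbitrage exists)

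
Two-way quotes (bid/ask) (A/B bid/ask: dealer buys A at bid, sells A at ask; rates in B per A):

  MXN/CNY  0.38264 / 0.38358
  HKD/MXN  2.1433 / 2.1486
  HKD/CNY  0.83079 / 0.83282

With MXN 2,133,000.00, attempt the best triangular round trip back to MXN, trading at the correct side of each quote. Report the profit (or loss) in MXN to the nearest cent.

Net profit: MXN 17,159.07

Best loop MXN → HKD → CNY → MXN:
MXN 2,133,000.00 ÷ 2.1486 (buy HKD at ask) = HKD 992,739.46
HKD 992,739.46 × 0.83079 (sell HKD at bid) = CNY 824,758.01
CNY 824,758.01 ÷ 0.38358 (buy MXN at ask) = MXN 2,150,159.07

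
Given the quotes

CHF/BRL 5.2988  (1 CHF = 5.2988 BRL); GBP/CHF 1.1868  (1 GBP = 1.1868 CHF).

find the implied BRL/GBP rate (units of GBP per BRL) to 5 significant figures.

1 BRL ÷ 5.2988 = 0.188722 CHF
0.188722 CHF ÷ 1.1868 = 0.159018 GBP

BRL/GBP = 0.15902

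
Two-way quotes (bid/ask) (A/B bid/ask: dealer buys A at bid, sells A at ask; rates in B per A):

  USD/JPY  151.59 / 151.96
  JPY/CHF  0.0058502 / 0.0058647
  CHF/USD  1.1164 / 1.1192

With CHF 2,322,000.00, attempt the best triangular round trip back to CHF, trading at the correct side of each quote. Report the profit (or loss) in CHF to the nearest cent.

Net profit: CHF 5,980.98

Best loop CHF → JPY → USD → CHF:
CHF 2,322,000.00 ÷ 0.0058647 (buy JPY at ask) = JPY 395,928,180
JPY 395,928,180 ÷ 151.96 (buy USD at ask) = USD 2,605,476.31
USD 2,605,476.31 ÷ 1.1192 (buy CHF at ask) = CHF 2,327,980.98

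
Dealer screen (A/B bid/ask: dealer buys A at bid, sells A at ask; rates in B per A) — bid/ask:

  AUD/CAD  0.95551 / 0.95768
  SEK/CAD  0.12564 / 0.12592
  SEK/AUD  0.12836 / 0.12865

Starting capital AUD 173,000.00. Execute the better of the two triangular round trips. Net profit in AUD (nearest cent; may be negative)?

Net profit: AUD 3,418.38

Best loop AUD → SEK → CAD → AUD:
AUD 173,000.00 ÷ 0.12865 (buy SEK at ask) = SEK 1,344,733.77
SEK 1,344,733.77 × 0.12564 (sell SEK at bid) = CAD 168,952.35
CAD 168,952.35 ÷ 0.95768 (buy AUD at ask) = AUD 176,418.38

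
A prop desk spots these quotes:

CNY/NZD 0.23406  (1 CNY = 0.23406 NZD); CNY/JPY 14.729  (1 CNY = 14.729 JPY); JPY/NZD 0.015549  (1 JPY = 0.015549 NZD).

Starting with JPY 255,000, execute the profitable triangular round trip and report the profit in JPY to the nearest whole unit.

Profitable loop is JPY → CNY → NZD → JPY:
JPY 255,000 ÷ 14.729 = CNY 17,312.78
CNY 17,312.78 × 0.23406 = NZD 4,052.23
NZD 4,052.23 ÷ 0.015549 = JPY 260,610
Profit = JPY 260,610 − JPY 255,000

Profit: JPY 5,610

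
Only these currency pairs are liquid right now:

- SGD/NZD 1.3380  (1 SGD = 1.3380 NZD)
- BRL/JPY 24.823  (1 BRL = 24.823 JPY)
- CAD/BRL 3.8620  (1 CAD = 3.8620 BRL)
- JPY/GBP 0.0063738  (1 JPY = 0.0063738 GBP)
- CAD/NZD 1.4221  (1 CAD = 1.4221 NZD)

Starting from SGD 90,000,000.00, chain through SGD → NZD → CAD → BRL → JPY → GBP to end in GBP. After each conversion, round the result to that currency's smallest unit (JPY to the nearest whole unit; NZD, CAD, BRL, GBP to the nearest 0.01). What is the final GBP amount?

GBP 51,740,837.61

SGD 90,000,000.00 × 1.3380 = NZD 120,420,000.00
NZD 120,420,000.00 ÷ 1.4221 = CAD 84,677,589.48
CAD 84,677,589.48 × 3.8620 = BRL 327,024,850.57
BRL 327,024,850.57 × 24.823 = JPY 8,117,737,866
JPY 8,117,737,866 × 0.0063738 = GBP 51,740,837.61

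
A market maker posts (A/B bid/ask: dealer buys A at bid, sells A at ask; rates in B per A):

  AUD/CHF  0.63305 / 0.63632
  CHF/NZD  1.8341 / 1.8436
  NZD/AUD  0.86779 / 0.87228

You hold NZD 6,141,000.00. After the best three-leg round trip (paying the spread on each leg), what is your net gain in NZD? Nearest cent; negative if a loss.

Net profit: NZD 46,493.60

Best loop NZD → AUD → CHF → NZD:
NZD 6,141,000.00 × 0.86779 (sell NZD at bid) = AUD 5,329,098.39
AUD 5,329,098.39 × 0.63305 (sell AUD at bid) = CHF 3,373,585.74
CHF 3,373,585.74 × 1.8341 (sell CHF at bid) = NZD 6,187,493.60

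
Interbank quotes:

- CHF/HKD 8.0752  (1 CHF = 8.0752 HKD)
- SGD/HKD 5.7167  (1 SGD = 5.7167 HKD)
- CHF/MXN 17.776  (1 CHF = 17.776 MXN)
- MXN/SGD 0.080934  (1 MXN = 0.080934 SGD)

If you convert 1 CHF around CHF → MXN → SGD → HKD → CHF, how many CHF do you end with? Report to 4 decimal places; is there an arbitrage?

Around CHF → MXN → SGD → HKD → CHF: 1 × 17.776 × 0.080934 × 5.7167 ÷ 8.0752 = 1.018491
Product > 1; profitable direction is CHF → MXN → SGD → HKD → CHF.

1.0185 (arbitrage exists)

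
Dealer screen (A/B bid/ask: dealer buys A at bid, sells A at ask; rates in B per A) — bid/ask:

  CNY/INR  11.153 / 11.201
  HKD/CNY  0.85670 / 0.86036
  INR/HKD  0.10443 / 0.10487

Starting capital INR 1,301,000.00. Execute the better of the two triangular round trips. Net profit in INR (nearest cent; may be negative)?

Net result: INR -2,855.48 (no profitable arbitrage after spreads)

Best loop INR → HKD → CNY → INR:
INR 1,301,000.00 × 0.10443 (sell INR at bid) = HKD 135,863.43
HKD 135,863.43 × 0.85670 (sell HKD at bid) = CNY 116,394.20
CNY 116,394.20 × 11.153 (sell CNY at bid) = INR 1,298,144.52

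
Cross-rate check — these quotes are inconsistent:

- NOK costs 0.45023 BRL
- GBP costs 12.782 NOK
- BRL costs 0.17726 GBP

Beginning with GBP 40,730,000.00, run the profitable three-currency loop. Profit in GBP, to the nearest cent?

Profit: GBP 818,791.67

Profitable loop is GBP → NOK → BRL → GBP:
GBP 40,730,000.00 × 12.782 = NOK 520,610,860.00
NOK 520,610,860.00 × 0.45023 = BRL 234,394,627.50
BRL 234,394,627.50 × 0.17726 = GBP 41,548,791.67
Profit = GBP 41,548,791.67 − GBP 40,730,000.00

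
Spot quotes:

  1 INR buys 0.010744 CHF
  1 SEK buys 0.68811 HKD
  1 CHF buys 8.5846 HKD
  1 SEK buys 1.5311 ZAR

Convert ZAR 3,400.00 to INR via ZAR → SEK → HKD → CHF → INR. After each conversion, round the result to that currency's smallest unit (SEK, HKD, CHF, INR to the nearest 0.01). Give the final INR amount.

ZAR 3,400.00 ÷ 1.5311 = SEK 2,220.63
SEK 2,220.63 × 0.68811 = HKD 1,528.04
HKD 1,528.04 ÷ 8.5846 = CHF 178.00
CHF 178.00 ÷ 0.010744 = INR 16,567.39

INR 16,567.39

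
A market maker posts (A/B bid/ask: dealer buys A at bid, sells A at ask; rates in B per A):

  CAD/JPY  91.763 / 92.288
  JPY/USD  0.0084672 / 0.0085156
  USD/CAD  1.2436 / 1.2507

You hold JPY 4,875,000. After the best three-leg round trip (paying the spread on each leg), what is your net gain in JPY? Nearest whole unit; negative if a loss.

Net profit: JPY 84,764

Best loop JPY → CAD → USD → JPY:
JPY 4,875,000 ÷ 92.288 (buy CAD at ask) = CAD 52,823.77
CAD 52,823.77 ÷ 1.2507 (buy USD at ask) = USD 42,235.36
USD 42,235.36 ÷ 0.0085156 (buy JPY at ask) = JPY 4,959,764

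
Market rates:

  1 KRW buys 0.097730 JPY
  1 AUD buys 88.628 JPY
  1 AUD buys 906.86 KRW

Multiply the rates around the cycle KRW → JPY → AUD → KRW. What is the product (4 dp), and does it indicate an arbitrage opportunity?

Around KRW → JPY → AUD → KRW: 1 × 0.097730 ÷ 88.628 × 906.86 = 0.999994
Product ≈ 1 (deviation 0.001%, within rounding noise).

1.0000 (no arbitrage)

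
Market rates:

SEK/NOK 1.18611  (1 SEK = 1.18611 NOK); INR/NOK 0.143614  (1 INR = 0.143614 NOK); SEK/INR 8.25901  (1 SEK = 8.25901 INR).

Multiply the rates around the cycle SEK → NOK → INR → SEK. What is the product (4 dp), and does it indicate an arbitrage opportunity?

Around SEK → NOK → INR → SEK: 1 × 1.18611 ÷ 0.143614 ÷ 8.25901 = 1.000000
Product ≈ 1 (deviation 0.000%, within rounding noise).

1.0000 (no arbitrage)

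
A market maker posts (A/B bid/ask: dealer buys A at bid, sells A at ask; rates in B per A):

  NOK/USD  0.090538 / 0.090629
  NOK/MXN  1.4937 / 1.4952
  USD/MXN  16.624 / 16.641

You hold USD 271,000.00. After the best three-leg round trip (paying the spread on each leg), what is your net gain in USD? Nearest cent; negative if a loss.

Net profit: USD 1,795.01

Best loop USD → MXN → NOK → USD:
USD 271,000.00 × 16.624 (sell USD at bid) = MXN 4,505,104.00
MXN 4,505,104.00 ÷ 1.4952 (buy NOK at ask) = NOK 3,013,044.41
NOK 3,013,044.41 × 0.090538 (sell NOK at bid) = USD 272,795.01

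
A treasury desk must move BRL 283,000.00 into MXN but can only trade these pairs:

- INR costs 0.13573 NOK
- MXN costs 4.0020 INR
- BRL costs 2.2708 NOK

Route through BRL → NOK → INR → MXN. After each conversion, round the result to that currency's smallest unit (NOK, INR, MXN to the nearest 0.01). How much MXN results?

BRL 283,000.00 × 2.2708 = NOK 642,636.40
NOK 642,636.40 ÷ 0.13573 = INR 4,734,667.35
INR 4,734,667.35 ÷ 4.0020 = MXN 1,183,075.30

MXN 1,183,075.30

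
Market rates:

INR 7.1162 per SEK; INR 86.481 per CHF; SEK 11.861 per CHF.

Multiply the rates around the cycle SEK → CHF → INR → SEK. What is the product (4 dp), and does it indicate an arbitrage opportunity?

Around SEK → CHF → INR → SEK: 1 ÷ 11.861 × 86.481 ÷ 7.1162 = 1.024593
Product > 1; profitable direction is SEK → CHF → INR → SEK.

1.0246 (arbitrage exists)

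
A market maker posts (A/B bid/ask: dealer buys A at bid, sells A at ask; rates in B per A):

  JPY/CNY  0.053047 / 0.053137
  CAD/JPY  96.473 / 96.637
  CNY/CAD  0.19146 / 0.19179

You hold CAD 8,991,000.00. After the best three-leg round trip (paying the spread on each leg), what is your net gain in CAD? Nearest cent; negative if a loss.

Best loop CAD → CNY → JPY → CAD:
CAD 8,991,000.00 ÷ 0.19179 (buy CNY at ask) = CNY 46,879,399.34
CNY 46,879,399.34 ÷ 0.053137 (buy JPY at ask) = JPY 882,236,471
JPY 882,236,471 ÷ 96.637 (buy CAD at ask) = CAD 9,129,385.96

Net profit: CAD 138,385.96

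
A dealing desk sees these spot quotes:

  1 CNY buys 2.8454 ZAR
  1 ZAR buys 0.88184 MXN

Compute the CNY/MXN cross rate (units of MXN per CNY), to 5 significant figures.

CNY/MXN = 2.5092

1 CNY × 2.8454 = 2.8454 ZAR
2.8454 ZAR × 0.88184 = 2.50919 MXN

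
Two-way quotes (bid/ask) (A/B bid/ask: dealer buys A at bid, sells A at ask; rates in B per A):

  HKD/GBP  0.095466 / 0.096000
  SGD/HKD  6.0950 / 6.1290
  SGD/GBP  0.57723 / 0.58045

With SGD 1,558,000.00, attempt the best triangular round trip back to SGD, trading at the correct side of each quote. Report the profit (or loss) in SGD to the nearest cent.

Best loop SGD → HKD → GBP → SGD:
SGD 1,558,000.00 × 6.0950 (sell SGD at bid) = HKD 9,496,010.00
HKD 9,496,010.00 × 0.095466 (sell HKD at bid) = GBP 906,546.09
GBP 906,546.09 ÷ 0.58045 (buy SGD at ask) = SGD 1,561,798.76

Net profit: SGD 3,798.76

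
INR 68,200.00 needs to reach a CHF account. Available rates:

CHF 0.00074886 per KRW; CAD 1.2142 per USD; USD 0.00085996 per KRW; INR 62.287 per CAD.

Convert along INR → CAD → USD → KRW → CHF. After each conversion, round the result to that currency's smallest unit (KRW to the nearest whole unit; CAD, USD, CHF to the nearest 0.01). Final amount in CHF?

CHF 785.27

INR 68,200.00 ÷ 62.287 = CAD 1,094.93
CAD 1,094.93 ÷ 1.2142 = USD 901.77
USD 901.77 ÷ 0.00085996 = KRW 1,048,619
KRW 1,048,619 × 0.00074886 = CHF 785.27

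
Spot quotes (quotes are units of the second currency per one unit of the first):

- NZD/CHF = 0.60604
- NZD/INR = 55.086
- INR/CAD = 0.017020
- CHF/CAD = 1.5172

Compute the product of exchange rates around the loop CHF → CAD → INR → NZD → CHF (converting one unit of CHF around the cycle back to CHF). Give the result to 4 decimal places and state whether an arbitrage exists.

Around CHF → CAD → INR → NZD → CHF: 1 × 1.5172 ÷ 0.017020 ÷ 55.086 × 0.60604 = 0.980716
Product < 1; profitable direction is CHF → NZD → INR → CAD → CHF.

0.9807 (arbitrage exists)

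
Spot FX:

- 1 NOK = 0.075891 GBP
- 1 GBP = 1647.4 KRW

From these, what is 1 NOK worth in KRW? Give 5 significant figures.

1 NOK × 0.075891 = 0.075891 GBP
0.075891 GBP × 1647.4 = 125.023 KRW

NOK/KRW = 125.02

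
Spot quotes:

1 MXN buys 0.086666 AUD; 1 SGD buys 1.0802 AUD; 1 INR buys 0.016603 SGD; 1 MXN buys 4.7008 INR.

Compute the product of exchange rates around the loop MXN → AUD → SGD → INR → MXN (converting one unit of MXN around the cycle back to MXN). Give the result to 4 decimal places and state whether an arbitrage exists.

1.0280 (arbitrage exists)

Around MXN → AUD → SGD → INR → MXN: 1 × 0.086666 ÷ 1.0802 ÷ 0.016603 ÷ 4.7008 = 1.027984
Product > 1; profitable direction is MXN → AUD → SGD → INR → MXN.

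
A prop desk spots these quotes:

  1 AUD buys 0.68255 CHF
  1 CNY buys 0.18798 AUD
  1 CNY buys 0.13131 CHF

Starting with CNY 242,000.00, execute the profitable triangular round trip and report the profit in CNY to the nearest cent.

Profit: CNY 5,666.38

Profitable loop is CNY → CHF → AUD → CNY:
CNY 242,000.00 × 0.13131 = CHF 31,777.02
CHF 31,777.02 ÷ 0.68255 = AUD 46,556.33
AUD 46,556.33 ÷ 0.18798 = CNY 247,666.38
Profit = CNY 247,666.38 − CNY 242,000.00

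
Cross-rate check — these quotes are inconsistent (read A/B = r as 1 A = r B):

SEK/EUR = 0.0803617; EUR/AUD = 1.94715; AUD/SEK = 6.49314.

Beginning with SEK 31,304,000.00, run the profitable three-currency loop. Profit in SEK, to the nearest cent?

Profitable loop is SEK → EUR → AUD → SEK:
SEK 31,304,000.00 × 0.0803617 = EUR 2,515,642.66
EUR 2,515,642.66 × 1.94715 = AUD 4,898,333.60
AUD 4,898,333.60 × 6.49314 = SEK 31,805,565.83
Profit = SEK 31,805,565.83 − SEK 31,304,000.00

Profit: SEK 501,565.83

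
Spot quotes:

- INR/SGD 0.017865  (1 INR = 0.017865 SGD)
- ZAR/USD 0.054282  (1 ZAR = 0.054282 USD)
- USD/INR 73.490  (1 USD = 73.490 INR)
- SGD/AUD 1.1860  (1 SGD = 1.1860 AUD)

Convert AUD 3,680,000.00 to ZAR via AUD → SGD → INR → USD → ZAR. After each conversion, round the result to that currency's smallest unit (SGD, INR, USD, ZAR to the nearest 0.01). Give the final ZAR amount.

ZAR 43,538,756.49

AUD 3,680,000.00 ÷ 1.1860 = SGD 3,102,866.78
SGD 3,102,866.78 ÷ 0.017865 = INR 173,684,118.67
INR 173,684,118.67 ÷ 73.490 = USD 2,363,370.78
USD 2,363,370.78 ÷ 0.054282 = ZAR 43,538,756.49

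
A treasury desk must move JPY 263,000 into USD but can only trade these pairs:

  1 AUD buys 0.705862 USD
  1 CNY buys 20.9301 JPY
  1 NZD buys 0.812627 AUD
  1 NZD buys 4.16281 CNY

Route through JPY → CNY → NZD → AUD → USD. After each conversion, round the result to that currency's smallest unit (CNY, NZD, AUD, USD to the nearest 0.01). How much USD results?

JPY 263,000 ÷ 20.9301 = CNY 12,565.64
CNY 12,565.64 ÷ 4.16281 = NZD 3,018.55
NZD 3,018.55 × 0.812627 = AUD 2,452.96
AUD 2,452.96 × 0.705862 = USD 1,731.45

USD 1,731.45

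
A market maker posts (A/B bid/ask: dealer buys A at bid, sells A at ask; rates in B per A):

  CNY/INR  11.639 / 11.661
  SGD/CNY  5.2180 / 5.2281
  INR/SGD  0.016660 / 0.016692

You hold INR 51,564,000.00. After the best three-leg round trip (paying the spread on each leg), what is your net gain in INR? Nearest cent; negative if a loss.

Net profit: INR 608,463.00

Best loop INR → SGD → CNY → INR:
INR 51,564,000.00 × 0.016660 (sell INR at bid) = SGD 859,056.24
SGD 859,056.24 × 5.2180 (sell SGD at bid) = CNY 4,482,555.46
CNY 4,482,555.46 × 11.639 (sell CNY at bid) = INR 52,172,463.00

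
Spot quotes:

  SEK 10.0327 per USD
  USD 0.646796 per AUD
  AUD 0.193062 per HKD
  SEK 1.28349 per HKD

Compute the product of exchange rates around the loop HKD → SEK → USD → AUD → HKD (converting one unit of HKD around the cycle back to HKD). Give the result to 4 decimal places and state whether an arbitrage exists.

Around HKD → SEK → USD → AUD → HKD: 1 × 1.28349 ÷ 10.0327 ÷ 0.646796 ÷ 0.193062 = 1.024497
Product > 1; profitable direction is HKD → SEK → USD → AUD → HKD.

1.0245 (arbitrage exists)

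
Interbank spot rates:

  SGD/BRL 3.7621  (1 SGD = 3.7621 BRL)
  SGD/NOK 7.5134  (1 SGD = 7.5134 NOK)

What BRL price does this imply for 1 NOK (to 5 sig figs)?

NOK/BRL = 0.50072

1 NOK ÷ 7.5134 = 0.133096 SGD
0.133096 SGD × 3.7621 = 0.500719 BRL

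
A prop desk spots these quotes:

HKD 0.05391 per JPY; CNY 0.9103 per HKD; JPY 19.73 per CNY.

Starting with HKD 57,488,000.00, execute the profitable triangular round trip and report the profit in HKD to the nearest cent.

Profit: HKD 1,885,990.69

Profitable loop is HKD → JPY → CNY → HKD:
HKD 57,488,000.00 ÷ 0.05391 = JPY 1,066,369,876
JPY 1,066,369,876 ÷ 19.73 = CNY 54,048,143.73
CNY 54,048,143.73 ÷ 0.9103 = HKD 59,373,990.69
Profit = HKD 59,373,990.69 − HKD 57,488,000.00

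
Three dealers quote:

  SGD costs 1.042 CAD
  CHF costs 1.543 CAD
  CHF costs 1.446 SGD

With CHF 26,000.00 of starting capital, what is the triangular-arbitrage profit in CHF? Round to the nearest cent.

Profitable loop is CHF → CAD → SGD → CHF:
CHF 26,000.00 × 1.543 = CAD 40,118.00
CAD 40,118.00 ÷ 1.042 = SGD 38,500.96
SGD 38,500.96 ÷ 1.446 = CHF 26,625.84
Profit = CHF 26,625.84 − CHF 26,000.00

Profit: CHF 625.84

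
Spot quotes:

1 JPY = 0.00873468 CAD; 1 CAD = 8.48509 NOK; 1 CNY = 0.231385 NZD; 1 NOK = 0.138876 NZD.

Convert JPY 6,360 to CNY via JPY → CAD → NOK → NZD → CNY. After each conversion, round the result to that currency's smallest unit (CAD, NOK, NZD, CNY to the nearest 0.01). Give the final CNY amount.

CNY 282.91

JPY 6,360 × 0.00873468 = CAD 55.55
CAD 55.55 × 8.48509 = NOK 471.35
NOK 471.35 × 0.138876 = NZD 65.46
NZD 65.46 ÷ 0.231385 = CNY 282.91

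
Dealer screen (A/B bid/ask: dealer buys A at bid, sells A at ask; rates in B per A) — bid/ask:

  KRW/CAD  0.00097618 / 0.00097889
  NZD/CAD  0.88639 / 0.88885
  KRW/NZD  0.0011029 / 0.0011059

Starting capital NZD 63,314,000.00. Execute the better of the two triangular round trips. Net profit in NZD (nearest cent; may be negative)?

Net result: NZD -83,466.74 (no profitable arbitrage after spreads)

Best loop NZD → CAD → KRW → NZD:
NZD 63,314,000.00 × 0.88639 (sell NZD at bid) = CAD 56,120,896.46
CAD 56,120,896.46 ÷ 0.00097889 (buy KRW at ask) = KRW 57,331,157,188
KRW 57,331,157,188 × 0.0011029 (sell KRW at bid) = NZD 63,230,533.26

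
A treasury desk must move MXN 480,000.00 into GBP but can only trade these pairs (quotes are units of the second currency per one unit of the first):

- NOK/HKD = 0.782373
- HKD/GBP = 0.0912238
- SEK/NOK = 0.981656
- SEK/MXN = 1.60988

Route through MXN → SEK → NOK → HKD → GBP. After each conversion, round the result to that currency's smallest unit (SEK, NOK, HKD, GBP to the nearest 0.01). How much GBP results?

MXN 480,000.00 ÷ 1.60988 = SEK 298,158.87
SEK 298,158.87 × 0.981656 = NOK 292,689.44
NOK 292,689.44 × 0.782373 = HKD 228,992.32
HKD 228,992.32 × 0.0912238 = GBP 20,889.55

GBP 20,889.55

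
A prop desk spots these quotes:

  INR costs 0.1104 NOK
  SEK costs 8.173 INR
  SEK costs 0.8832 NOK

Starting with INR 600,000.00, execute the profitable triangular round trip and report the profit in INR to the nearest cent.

Profitable loop is INR → NOK → SEK → INR:
INR 600,000.00 × 0.1104 = NOK 66,240.00
NOK 66,240.00 ÷ 0.8832 = SEK 75,000.00
SEK 75,000.00 × 8.173 = INR 612,975.00
Profit = INR 612,975.00 − INR 600,000.00

Profit: INR 12,975.00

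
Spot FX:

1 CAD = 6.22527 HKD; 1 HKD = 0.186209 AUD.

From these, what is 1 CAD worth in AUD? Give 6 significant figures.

1 CAD × 6.22527 = 6.22527 HKD
6.22527 HKD × 0.186209 = 1.1592 AUD

CAD/AUD = 1.15920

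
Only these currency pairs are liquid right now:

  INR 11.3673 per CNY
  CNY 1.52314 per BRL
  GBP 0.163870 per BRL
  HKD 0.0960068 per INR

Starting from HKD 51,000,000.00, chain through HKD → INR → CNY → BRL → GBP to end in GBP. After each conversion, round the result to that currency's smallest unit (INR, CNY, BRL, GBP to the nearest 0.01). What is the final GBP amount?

HKD 51,000,000.00 ÷ 0.0960068 = INR 531,212,372.46
INR 531,212,372.46 ÷ 11.3673 = CNY 46,731,622.50
CNY 46,731,622.50 ÷ 1.52314 = BRL 30,681,107.78
BRL 30,681,107.78 × 0.163870 = GBP 5,027,713.13

GBP 5,027,713.13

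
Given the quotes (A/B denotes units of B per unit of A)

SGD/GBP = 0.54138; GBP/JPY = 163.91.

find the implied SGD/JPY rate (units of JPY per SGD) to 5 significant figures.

SGD/JPY = 88.738

1 SGD × 0.54138 = 0.54138 GBP
0.54138 GBP × 163.91 = 88.7376 JPY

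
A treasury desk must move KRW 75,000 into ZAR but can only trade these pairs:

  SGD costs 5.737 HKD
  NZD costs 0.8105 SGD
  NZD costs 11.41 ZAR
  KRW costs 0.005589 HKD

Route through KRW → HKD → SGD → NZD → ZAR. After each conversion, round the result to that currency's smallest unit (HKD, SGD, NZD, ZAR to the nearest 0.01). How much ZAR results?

ZAR 1,028.61

KRW 75,000 × 0.005589 = HKD 419.18
HKD 419.18 ÷ 5.737 = SGD 73.07
SGD 73.07 ÷ 0.8105 = NZD 90.15
NZD 90.15 × 11.41 = ZAR 1,028.61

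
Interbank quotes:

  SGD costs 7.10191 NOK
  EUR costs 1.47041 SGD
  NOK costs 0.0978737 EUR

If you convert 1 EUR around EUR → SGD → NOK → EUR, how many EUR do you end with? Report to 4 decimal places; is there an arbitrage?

Around EUR → SGD → NOK → EUR: 1 × 1.47041 × 7.10191 × 0.0978737 = 1.022068
Product > 1; profitable direction is EUR → SGD → NOK → EUR.

1.0221 (arbitrage exists)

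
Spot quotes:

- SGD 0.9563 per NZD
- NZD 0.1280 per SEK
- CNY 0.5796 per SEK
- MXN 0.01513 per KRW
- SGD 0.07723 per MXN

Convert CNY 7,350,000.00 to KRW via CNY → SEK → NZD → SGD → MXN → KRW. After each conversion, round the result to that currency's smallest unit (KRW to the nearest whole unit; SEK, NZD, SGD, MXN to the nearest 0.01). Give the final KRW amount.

CNY 7,350,000.00 ÷ 0.5796 = SEK 12,681,159.42
SEK 12,681,159.42 × 0.1280 = NZD 1,623,188.41
NZD 1,623,188.41 × 0.9563 = SGD 1,552,255.08
SGD 1,552,255.08 ÷ 0.07723 = MXN 20,099,120.55
MXN 20,099,120.55 ÷ 0.01513 = KRW 1,328,428,325

KRW 1,328,428,325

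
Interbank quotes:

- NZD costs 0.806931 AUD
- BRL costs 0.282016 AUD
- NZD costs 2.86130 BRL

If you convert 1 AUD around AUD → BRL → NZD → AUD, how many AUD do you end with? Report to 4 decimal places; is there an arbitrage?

1.0000 (no arbitrage)

Around AUD → BRL → NZD → AUD: 1 ÷ 0.282016 ÷ 2.86130 × 0.806931 = 0.999998
Product ≈ 1 (deviation 0.000%, within rounding noise).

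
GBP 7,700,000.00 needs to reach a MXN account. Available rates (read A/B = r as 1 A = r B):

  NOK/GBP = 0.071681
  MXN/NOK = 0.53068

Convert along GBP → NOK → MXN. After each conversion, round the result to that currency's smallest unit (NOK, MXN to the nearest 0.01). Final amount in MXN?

GBP 7,700,000.00 ÷ 0.071681 = NOK 107,420,376.39
NOK 107,420,376.39 ÷ 0.53068 = MXN 202,420,246.46

MXN 202,420,246.46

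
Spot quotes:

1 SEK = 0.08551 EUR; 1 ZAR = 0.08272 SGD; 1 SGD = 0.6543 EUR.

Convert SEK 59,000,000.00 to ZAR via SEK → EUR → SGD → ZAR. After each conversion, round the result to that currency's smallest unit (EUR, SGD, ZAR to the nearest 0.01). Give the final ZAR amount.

ZAR 93,214,070.24

SEK 59,000,000.00 × 0.08551 = EUR 5,045,090.00
EUR 5,045,090.00 ÷ 0.6543 = SGD 7,710,667.89
SGD 7,710,667.89 ÷ 0.08272 = ZAR 93,214,070.24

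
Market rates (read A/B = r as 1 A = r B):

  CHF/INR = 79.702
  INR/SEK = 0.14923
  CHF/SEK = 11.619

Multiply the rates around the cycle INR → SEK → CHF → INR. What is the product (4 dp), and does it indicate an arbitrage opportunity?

Around INR → SEK → CHF → INR: 1 × 0.14923 ÷ 11.619 × 79.702 = 1.023662
Product > 1; profitable direction is INR → SEK → CHF → INR.

1.0237 (arbitrage exists)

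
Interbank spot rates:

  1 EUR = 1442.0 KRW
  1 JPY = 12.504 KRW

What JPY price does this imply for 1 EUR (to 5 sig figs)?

EUR/JPY = 115.32

1 EUR × 1442.0 = 1442 KRW
1442 KRW ÷ 12.504 = 115.323 JPY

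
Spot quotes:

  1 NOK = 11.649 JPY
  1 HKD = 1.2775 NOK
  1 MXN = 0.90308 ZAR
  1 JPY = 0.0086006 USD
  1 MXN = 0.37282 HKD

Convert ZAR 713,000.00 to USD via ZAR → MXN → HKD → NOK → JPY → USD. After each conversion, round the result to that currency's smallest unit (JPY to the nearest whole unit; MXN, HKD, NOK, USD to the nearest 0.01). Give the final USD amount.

USD 37,673.92

ZAR 713,000.00 ÷ 0.90308 = MXN 789,520.31
MXN 789,520.31 × 0.37282 = HKD 294,348.96
HKD 294,348.96 × 1.2775 = NOK 376,030.80
NOK 376,030.80 × 11.649 = JPY 4,380,383
JPY 4,380,383 × 0.0086006 = USD 37,673.92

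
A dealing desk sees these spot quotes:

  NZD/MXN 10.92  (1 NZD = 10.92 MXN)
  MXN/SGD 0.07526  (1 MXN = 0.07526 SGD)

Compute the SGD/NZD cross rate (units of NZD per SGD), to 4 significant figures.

1 SGD ÷ 0.07526 = 13.2873 MXN
13.2873 MXN ÷ 10.92 = 1.21678 NZD

SGD/NZD = 1.217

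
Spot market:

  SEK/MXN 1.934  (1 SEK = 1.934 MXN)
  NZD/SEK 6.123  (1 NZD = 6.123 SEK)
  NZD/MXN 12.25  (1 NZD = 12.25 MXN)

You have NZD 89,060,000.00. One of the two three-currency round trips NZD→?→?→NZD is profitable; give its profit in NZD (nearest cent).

Profitable loop is NZD → MXN → SEK → NZD:
NZD 89,060,000.00 × 12.25 = MXN 1,090,985,000.00
MXN 1,090,985,000.00 ÷ 1.934 = SEK 564,108,066.18
SEK 564,108,066.18 ÷ 6.123 = NZD 92,129,359.17
Profit = NZD 92,129,359.17 − NZD 89,060,000.00

Profit: NZD 3,069,359.17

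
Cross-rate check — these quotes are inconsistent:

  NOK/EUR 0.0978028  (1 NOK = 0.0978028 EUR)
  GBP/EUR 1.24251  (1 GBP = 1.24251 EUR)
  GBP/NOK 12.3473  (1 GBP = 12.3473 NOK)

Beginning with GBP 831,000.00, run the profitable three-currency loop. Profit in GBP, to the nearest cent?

Profit: GBP 24,022.67

Profitable loop is GBP → EUR → NOK → GBP:
GBP 831,000.00 × 1.24251 = EUR 1,032,525.81
EUR 1,032,525.81 ÷ 0.0978028 = NOK 10,557,221.37
NOK 10,557,221.37 ÷ 12.3473 = GBP 855,022.67
Profit = GBP 855,022.67 − GBP 831,000.00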